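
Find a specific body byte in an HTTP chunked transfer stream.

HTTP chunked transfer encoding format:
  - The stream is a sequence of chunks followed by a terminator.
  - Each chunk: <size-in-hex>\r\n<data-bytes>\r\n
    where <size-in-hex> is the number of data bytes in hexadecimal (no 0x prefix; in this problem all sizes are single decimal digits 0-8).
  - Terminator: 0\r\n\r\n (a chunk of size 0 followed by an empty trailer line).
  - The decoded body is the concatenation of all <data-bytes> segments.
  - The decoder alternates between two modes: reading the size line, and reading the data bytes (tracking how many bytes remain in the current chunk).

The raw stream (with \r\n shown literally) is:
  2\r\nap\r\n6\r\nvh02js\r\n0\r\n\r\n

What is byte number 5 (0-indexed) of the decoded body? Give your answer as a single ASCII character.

Chunk 1: stream[0..1]='2' size=0x2=2, data at stream[3..5]='ap' -> body[0..2], body so far='ap'
Chunk 2: stream[7..8]='6' size=0x6=6, data at stream[10..16]='vh02js' -> body[2..8], body so far='apvh02js'
Chunk 3: stream[18..19]='0' size=0 (terminator). Final body='apvh02js' (8 bytes)
Body byte 5 = '2'

Answer: 2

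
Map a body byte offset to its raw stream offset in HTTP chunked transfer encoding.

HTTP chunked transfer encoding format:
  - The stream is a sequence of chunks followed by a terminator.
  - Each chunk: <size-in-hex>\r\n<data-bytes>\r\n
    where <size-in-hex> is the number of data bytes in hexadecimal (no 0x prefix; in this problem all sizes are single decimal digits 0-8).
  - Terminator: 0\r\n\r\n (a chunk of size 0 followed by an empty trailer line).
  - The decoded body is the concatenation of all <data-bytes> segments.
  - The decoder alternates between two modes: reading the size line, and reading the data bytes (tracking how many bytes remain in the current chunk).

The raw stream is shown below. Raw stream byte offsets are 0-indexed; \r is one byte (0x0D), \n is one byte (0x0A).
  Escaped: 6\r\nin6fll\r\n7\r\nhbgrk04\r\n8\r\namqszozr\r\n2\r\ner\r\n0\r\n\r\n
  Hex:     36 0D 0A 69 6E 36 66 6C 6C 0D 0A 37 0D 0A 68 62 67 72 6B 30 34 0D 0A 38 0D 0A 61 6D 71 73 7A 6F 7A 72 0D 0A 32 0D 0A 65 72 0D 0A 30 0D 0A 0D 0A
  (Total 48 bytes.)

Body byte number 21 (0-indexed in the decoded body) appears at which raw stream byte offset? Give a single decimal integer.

Chunk 1: stream[0..1]='6' size=0x6=6, data at stream[3..9]='in6fll' -> body[0..6], body so far='in6fll'
Chunk 2: stream[11..12]='7' size=0x7=7, data at stream[14..21]='hbgrk04' -> body[6..13], body so far='in6fllhbgrk04'
Chunk 3: stream[23..24]='8' size=0x8=8, data at stream[26..34]='amqszozr' -> body[13..21], body so far='in6fllhbgrk04amqszozr'
Chunk 4: stream[36..37]='2' size=0x2=2, data at stream[39..41]='er' -> body[21..23], body so far='in6fllhbgrk04amqszozrer'
Chunk 5: stream[43..44]='0' size=0 (terminator). Final body='in6fllhbgrk04amqszozrer' (23 bytes)
Body byte 21 at stream offset 39

Answer: 39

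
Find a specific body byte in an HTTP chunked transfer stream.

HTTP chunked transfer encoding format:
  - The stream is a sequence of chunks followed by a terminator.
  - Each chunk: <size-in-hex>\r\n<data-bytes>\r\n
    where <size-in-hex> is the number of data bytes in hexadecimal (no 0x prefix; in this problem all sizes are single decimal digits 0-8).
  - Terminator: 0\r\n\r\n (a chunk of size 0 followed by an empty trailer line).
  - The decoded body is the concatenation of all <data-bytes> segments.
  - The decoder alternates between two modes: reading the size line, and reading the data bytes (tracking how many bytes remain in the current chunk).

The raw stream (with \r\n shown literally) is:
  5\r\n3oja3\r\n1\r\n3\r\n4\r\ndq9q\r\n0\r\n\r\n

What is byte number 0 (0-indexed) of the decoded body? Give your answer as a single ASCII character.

Answer: 3

Derivation:
Chunk 1: stream[0..1]='5' size=0x5=5, data at stream[3..8]='3oja3' -> body[0..5], body so far='3oja3'
Chunk 2: stream[10..11]='1' size=0x1=1, data at stream[13..14]='3' -> body[5..6], body so far='3oja33'
Chunk 3: stream[16..17]='4' size=0x4=4, data at stream[19..23]='dq9q' -> body[6..10], body so far='3oja33dq9q'
Chunk 4: stream[25..26]='0' size=0 (terminator). Final body='3oja33dq9q' (10 bytes)
Body byte 0 = '3'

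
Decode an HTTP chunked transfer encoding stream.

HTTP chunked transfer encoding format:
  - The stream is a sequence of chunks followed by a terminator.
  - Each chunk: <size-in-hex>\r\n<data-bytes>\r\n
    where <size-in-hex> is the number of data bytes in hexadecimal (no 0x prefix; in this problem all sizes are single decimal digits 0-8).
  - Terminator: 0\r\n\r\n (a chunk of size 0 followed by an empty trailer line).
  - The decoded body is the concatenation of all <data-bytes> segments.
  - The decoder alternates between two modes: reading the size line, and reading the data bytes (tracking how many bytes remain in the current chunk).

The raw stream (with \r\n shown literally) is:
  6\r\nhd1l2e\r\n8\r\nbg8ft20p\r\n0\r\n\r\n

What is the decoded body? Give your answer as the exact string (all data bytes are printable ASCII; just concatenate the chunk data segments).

Answer: hd1l2ebg8ft20p

Derivation:
Chunk 1: stream[0..1]='6' size=0x6=6, data at stream[3..9]='hd1l2e' -> body[0..6], body so far='hd1l2e'
Chunk 2: stream[11..12]='8' size=0x8=8, data at stream[14..22]='bg8ft20p' -> body[6..14], body so far='hd1l2ebg8ft20p'
Chunk 3: stream[24..25]='0' size=0 (terminator). Final body='hd1l2ebg8ft20p' (14 bytes)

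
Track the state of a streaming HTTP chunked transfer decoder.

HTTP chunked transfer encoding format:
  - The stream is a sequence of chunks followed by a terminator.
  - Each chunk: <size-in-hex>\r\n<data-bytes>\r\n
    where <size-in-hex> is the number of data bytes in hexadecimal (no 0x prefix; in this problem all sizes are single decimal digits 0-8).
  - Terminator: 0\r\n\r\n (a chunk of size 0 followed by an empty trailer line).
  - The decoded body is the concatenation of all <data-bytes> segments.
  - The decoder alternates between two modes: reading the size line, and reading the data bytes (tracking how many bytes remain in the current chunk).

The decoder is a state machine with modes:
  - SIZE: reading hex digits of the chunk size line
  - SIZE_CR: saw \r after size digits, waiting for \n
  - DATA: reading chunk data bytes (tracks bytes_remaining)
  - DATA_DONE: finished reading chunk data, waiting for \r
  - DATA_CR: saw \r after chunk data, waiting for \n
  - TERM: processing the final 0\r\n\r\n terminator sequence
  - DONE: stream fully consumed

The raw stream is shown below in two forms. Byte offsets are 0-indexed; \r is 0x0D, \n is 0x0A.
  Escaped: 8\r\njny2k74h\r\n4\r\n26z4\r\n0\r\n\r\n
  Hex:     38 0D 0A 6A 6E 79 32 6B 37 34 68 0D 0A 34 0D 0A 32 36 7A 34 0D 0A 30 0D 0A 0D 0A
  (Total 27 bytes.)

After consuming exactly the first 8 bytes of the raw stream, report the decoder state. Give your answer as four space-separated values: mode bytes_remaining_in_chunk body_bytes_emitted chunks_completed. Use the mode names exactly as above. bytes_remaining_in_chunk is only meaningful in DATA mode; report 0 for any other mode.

Byte 0 = '8': mode=SIZE remaining=0 emitted=0 chunks_done=0
Byte 1 = 0x0D: mode=SIZE_CR remaining=0 emitted=0 chunks_done=0
Byte 2 = 0x0A: mode=DATA remaining=8 emitted=0 chunks_done=0
Byte 3 = 'j': mode=DATA remaining=7 emitted=1 chunks_done=0
Byte 4 = 'n': mode=DATA remaining=6 emitted=2 chunks_done=0
Byte 5 = 'y': mode=DATA remaining=5 emitted=3 chunks_done=0
Byte 6 = '2': mode=DATA remaining=4 emitted=4 chunks_done=0
Byte 7 = 'k': mode=DATA remaining=3 emitted=5 chunks_done=0

Answer: DATA 3 5 0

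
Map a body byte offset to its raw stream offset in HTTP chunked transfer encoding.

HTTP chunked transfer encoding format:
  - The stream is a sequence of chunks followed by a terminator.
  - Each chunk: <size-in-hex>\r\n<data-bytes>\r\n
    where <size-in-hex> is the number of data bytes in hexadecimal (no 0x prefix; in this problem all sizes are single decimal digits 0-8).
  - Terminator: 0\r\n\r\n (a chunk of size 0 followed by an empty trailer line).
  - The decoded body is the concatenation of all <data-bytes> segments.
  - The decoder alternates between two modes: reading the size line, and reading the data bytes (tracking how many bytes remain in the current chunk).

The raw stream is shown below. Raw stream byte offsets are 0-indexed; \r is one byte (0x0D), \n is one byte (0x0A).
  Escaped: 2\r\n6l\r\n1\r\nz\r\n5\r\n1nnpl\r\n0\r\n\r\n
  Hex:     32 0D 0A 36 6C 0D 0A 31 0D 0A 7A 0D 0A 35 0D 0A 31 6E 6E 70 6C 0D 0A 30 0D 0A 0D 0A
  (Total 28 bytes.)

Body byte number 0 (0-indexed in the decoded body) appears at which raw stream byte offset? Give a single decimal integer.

Answer: 3

Derivation:
Chunk 1: stream[0..1]='2' size=0x2=2, data at stream[3..5]='6l' -> body[0..2], body so far='6l'
Chunk 2: stream[7..8]='1' size=0x1=1, data at stream[10..11]='z' -> body[2..3], body so far='6lz'
Chunk 3: stream[13..14]='5' size=0x5=5, data at stream[16..21]='1nnpl' -> body[3..8], body so far='6lz1nnpl'
Chunk 4: stream[23..24]='0' size=0 (terminator). Final body='6lz1nnpl' (8 bytes)
Body byte 0 at stream offset 3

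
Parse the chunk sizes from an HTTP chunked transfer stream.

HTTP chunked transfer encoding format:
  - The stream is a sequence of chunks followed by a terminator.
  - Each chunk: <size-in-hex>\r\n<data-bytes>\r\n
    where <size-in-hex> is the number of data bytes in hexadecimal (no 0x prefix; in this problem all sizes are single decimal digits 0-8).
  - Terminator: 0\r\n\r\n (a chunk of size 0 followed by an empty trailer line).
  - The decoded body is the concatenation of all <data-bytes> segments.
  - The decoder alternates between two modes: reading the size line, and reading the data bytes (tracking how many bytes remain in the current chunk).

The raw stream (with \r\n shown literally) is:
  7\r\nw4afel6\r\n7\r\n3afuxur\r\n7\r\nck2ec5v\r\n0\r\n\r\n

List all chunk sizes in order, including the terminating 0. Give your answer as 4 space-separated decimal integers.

Answer: 7 7 7 0

Derivation:
Chunk 1: stream[0..1]='7' size=0x7=7, data at stream[3..10]='w4afel6' -> body[0..7], body so far='w4afel6'
Chunk 2: stream[12..13]='7' size=0x7=7, data at stream[15..22]='3afuxur' -> body[7..14], body so far='w4afel63afuxur'
Chunk 3: stream[24..25]='7' size=0x7=7, data at stream[27..34]='ck2ec5v' -> body[14..21], body so far='w4afel63afuxurck2ec5v'
Chunk 4: stream[36..37]='0' size=0 (terminator). Final body='w4afel63afuxurck2ec5v' (21 bytes)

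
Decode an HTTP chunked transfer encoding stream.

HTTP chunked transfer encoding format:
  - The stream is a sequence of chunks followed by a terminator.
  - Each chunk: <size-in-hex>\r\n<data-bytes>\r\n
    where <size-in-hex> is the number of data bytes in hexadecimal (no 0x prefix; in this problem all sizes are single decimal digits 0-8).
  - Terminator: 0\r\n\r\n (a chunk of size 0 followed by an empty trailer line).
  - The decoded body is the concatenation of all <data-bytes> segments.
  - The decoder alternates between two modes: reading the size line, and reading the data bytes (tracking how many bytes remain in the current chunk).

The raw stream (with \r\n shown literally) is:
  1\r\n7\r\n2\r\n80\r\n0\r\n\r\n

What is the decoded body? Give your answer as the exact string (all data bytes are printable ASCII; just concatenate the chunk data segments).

Chunk 1: stream[0..1]='1' size=0x1=1, data at stream[3..4]='7' -> body[0..1], body so far='7'
Chunk 2: stream[6..7]='2' size=0x2=2, data at stream[9..11]='80' -> body[1..3], body so far='780'
Chunk 3: stream[13..14]='0' size=0 (terminator). Final body='780' (3 bytes)

Answer: 780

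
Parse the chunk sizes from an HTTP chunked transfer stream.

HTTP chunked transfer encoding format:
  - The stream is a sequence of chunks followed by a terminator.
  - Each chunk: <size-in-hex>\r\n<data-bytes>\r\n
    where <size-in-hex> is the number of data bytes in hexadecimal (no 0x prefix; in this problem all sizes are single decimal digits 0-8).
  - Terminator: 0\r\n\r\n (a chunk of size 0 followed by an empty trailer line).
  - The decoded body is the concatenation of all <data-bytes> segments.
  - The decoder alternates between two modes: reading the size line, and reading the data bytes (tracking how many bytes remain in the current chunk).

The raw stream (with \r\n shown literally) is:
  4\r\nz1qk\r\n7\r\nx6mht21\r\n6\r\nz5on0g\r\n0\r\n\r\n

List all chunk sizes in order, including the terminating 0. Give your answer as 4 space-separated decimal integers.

Answer: 4 7 6 0

Derivation:
Chunk 1: stream[0..1]='4' size=0x4=4, data at stream[3..7]='z1qk' -> body[0..4], body so far='z1qk'
Chunk 2: stream[9..10]='7' size=0x7=7, data at stream[12..19]='x6mht21' -> body[4..11], body so far='z1qkx6mht21'
Chunk 3: stream[21..22]='6' size=0x6=6, data at stream[24..30]='z5on0g' -> body[11..17], body so far='z1qkx6mht21z5on0g'
Chunk 4: stream[32..33]='0' size=0 (terminator). Final body='z1qkx6mht21z5on0g' (17 bytes)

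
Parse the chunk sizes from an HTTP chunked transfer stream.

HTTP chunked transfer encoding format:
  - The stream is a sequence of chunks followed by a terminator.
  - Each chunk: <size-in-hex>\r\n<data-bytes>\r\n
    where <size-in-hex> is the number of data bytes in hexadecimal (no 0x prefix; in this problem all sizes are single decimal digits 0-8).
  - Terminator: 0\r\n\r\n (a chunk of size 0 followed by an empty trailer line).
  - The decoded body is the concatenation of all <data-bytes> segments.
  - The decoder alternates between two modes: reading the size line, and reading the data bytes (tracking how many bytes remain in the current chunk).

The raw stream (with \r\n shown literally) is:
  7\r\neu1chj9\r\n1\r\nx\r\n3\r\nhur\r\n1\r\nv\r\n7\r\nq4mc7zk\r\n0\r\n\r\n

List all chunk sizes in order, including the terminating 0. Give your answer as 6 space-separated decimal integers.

Answer: 7 1 3 1 7 0

Derivation:
Chunk 1: stream[0..1]='7' size=0x7=7, data at stream[3..10]='eu1chj9' -> body[0..7], body so far='eu1chj9'
Chunk 2: stream[12..13]='1' size=0x1=1, data at stream[15..16]='x' -> body[7..8], body so far='eu1chj9x'
Chunk 3: stream[18..19]='3' size=0x3=3, data at stream[21..24]='hur' -> body[8..11], body so far='eu1chj9xhur'
Chunk 4: stream[26..27]='1' size=0x1=1, data at stream[29..30]='v' -> body[11..12], body so far='eu1chj9xhurv'
Chunk 5: stream[32..33]='7' size=0x7=7, data at stream[35..42]='q4mc7zk' -> body[12..19], body so far='eu1chj9xhurvq4mc7zk'
Chunk 6: stream[44..45]='0' size=0 (terminator). Final body='eu1chj9xhurvq4mc7zk' (19 bytes)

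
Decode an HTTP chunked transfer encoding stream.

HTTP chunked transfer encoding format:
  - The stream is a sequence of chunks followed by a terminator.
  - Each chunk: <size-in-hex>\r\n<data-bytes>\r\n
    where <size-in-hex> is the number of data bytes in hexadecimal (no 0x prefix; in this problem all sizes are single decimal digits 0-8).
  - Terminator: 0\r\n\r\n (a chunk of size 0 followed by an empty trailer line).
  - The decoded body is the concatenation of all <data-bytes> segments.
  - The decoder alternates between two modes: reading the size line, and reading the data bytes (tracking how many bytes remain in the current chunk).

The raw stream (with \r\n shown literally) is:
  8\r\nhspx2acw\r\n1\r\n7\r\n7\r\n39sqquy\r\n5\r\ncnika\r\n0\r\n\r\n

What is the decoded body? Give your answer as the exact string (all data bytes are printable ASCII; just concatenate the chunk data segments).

Answer: hspx2acw739sqquycnika

Derivation:
Chunk 1: stream[0..1]='8' size=0x8=8, data at stream[3..11]='hspx2acw' -> body[0..8], body so far='hspx2acw'
Chunk 2: stream[13..14]='1' size=0x1=1, data at stream[16..17]='7' -> body[8..9], body so far='hspx2acw7'
Chunk 3: stream[19..20]='7' size=0x7=7, data at stream[22..29]='39sqquy' -> body[9..16], body so far='hspx2acw739sqquy'
Chunk 4: stream[31..32]='5' size=0x5=5, data at stream[34..39]='cnika' -> body[16..21], body so far='hspx2acw739sqquycnika'
Chunk 5: stream[41..42]='0' size=0 (terminator). Final body='hspx2acw739sqquycnika' (21 bytes)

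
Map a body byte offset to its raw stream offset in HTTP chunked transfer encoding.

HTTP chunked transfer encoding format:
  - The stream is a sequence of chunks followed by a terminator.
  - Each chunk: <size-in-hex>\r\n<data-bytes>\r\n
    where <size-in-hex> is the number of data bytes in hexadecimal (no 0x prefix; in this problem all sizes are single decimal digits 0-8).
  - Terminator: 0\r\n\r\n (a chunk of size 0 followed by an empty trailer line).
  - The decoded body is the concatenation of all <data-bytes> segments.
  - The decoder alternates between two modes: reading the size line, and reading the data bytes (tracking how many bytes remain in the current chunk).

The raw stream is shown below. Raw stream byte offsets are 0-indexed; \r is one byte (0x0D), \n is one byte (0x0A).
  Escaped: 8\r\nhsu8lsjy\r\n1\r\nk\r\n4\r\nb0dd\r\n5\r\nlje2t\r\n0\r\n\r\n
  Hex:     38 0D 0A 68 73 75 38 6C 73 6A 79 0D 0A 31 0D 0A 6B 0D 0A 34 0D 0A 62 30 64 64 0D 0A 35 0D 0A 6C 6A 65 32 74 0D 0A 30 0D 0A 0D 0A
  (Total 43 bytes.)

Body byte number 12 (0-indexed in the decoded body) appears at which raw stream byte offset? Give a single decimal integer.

Chunk 1: stream[0..1]='8' size=0x8=8, data at stream[3..11]='hsu8lsjy' -> body[0..8], body so far='hsu8lsjy'
Chunk 2: stream[13..14]='1' size=0x1=1, data at stream[16..17]='k' -> body[8..9], body so far='hsu8lsjyk'
Chunk 3: stream[19..20]='4' size=0x4=4, data at stream[22..26]='b0dd' -> body[9..13], body so far='hsu8lsjykb0dd'
Chunk 4: stream[28..29]='5' size=0x5=5, data at stream[31..36]='lje2t' -> body[13..18], body so far='hsu8lsjykb0ddlje2t'
Chunk 5: stream[38..39]='0' size=0 (terminator). Final body='hsu8lsjykb0ddlje2t' (18 bytes)
Body byte 12 at stream offset 25

Answer: 25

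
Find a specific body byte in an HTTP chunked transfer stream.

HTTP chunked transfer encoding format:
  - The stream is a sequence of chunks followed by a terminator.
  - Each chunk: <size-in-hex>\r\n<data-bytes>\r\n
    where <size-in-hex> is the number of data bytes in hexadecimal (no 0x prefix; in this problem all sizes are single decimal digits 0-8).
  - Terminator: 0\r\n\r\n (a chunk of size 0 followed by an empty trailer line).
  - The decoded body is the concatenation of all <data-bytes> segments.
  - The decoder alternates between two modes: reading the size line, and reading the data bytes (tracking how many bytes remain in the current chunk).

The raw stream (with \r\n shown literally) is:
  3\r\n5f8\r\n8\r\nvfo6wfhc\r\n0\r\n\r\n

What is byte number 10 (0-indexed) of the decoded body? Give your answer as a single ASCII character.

Answer: c

Derivation:
Chunk 1: stream[0..1]='3' size=0x3=3, data at stream[3..6]='5f8' -> body[0..3], body so far='5f8'
Chunk 2: stream[8..9]='8' size=0x8=8, data at stream[11..19]='vfo6wfhc' -> body[3..11], body so far='5f8vfo6wfhc'
Chunk 3: stream[21..22]='0' size=0 (terminator). Final body='5f8vfo6wfhc' (11 bytes)
Body byte 10 = 'c'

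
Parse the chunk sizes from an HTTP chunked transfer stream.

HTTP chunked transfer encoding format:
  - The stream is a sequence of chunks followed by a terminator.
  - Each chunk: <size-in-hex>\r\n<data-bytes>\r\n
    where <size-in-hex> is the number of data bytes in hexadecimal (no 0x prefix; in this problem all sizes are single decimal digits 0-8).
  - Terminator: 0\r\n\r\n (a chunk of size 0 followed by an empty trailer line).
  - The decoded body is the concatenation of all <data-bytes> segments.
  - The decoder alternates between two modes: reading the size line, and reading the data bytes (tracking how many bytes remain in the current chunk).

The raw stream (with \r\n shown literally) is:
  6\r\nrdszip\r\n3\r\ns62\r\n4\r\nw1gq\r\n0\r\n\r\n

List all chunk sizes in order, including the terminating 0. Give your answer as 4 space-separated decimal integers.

Answer: 6 3 4 0

Derivation:
Chunk 1: stream[0..1]='6' size=0x6=6, data at stream[3..9]='rdszip' -> body[0..6], body so far='rdszip'
Chunk 2: stream[11..12]='3' size=0x3=3, data at stream[14..17]='s62' -> body[6..9], body so far='rdszips62'
Chunk 3: stream[19..20]='4' size=0x4=4, data at stream[22..26]='w1gq' -> body[9..13], body so far='rdszips62w1gq'
Chunk 4: stream[28..29]='0' size=0 (terminator). Final body='rdszips62w1gq' (13 bytes)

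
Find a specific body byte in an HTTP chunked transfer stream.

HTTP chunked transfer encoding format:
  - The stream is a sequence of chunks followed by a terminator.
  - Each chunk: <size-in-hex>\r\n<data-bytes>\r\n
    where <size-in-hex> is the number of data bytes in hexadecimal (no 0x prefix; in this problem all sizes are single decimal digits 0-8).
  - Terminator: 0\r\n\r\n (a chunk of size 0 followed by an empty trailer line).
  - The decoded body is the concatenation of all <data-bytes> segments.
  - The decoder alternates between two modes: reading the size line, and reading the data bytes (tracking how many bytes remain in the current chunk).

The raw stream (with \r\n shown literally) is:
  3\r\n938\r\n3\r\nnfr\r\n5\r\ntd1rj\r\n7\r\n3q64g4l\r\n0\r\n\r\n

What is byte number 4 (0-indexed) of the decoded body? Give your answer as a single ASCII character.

Answer: f

Derivation:
Chunk 1: stream[0..1]='3' size=0x3=3, data at stream[3..6]='938' -> body[0..3], body so far='938'
Chunk 2: stream[8..9]='3' size=0x3=3, data at stream[11..14]='nfr' -> body[3..6], body so far='938nfr'
Chunk 3: stream[16..17]='5' size=0x5=5, data at stream[19..24]='td1rj' -> body[6..11], body so far='938nfrtd1rj'
Chunk 4: stream[26..27]='7' size=0x7=7, data at stream[29..36]='3q64g4l' -> body[11..18], body so far='938nfrtd1rj3q64g4l'
Chunk 5: stream[38..39]='0' size=0 (terminator). Final body='938nfrtd1rj3q64g4l' (18 bytes)
Body byte 4 = 'f'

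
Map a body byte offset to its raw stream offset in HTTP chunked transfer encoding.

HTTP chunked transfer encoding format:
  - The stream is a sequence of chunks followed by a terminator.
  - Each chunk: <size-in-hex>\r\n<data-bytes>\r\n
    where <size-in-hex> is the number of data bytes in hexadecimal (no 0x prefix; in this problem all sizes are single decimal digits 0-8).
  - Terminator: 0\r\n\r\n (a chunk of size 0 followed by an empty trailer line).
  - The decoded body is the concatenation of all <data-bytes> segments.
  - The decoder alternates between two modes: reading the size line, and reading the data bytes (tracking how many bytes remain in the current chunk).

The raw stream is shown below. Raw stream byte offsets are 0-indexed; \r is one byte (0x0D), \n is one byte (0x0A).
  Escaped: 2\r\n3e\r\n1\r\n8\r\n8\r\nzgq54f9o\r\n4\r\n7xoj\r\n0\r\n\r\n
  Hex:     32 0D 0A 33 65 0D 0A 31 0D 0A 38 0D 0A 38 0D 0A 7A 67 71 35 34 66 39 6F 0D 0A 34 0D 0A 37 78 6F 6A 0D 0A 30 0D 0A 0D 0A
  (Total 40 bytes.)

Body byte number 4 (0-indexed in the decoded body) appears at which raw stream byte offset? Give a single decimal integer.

Chunk 1: stream[0..1]='2' size=0x2=2, data at stream[3..5]='3e' -> body[0..2], body so far='3e'
Chunk 2: stream[7..8]='1' size=0x1=1, data at stream[10..11]='8' -> body[2..3], body so far='3e8'
Chunk 3: stream[13..14]='8' size=0x8=8, data at stream[16..24]='zgq54f9o' -> body[3..11], body so far='3e8zgq54f9o'
Chunk 4: stream[26..27]='4' size=0x4=4, data at stream[29..33]='7xoj' -> body[11..15], body so far='3e8zgq54f9o7xoj'
Chunk 5: stream[35..36]='0' size=0 (terminator). Final body='3e8zgq54f9o7xoj' (15 bytes)
Body byte 4 at stream offset 17

Answer: 17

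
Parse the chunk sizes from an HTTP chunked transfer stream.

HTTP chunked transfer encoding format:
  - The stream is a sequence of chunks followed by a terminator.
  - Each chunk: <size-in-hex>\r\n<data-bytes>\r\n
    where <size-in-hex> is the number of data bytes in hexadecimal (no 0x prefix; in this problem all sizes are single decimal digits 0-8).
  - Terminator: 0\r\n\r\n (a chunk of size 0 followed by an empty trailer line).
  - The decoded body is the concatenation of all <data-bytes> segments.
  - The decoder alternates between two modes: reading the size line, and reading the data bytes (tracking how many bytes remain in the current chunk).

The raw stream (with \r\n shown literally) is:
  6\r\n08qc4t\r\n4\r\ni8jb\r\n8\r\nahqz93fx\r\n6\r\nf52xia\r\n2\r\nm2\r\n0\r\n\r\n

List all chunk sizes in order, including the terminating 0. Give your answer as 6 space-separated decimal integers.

Chunk 1: stream[0..1]='6' size=0x6=6, data at stream[3..9]='08qc4t' -> body[0..6], body so far='08qc4t'
Chunk 2: stream[11..12]='4' size=0x4=4, data at stream[14..18]='i8jb' -> body[6..10], body so far='08qc4ti8jb'
Chunk 3: stream[20..21]='8' size=0x8=8, data at stream[23..31]='ahqz93fx' -> body[10..18], body so far='08qc4ti8jbahqz93fx'
Chunk 4: stream[33..34]='6' size=0x6=6, data at stream[36..42]='f52xia' -> body[18..24], body so far='08qc4ti8jbahqz93fxf52xia'
Chunk 5: stream[44..45]='2' size=0x2=2, data at stream[47..49]='m2' -> body[24..26], body so far='08qc4ti8jbahqz93fxf52xiam2'
Chunk 6: stream[51..52]='0' size=0 (terminator). Final body='08qc4ti8jbahqz93fxf52xiam2' (26 bytes)

Answer: 6 4 8 6 2 0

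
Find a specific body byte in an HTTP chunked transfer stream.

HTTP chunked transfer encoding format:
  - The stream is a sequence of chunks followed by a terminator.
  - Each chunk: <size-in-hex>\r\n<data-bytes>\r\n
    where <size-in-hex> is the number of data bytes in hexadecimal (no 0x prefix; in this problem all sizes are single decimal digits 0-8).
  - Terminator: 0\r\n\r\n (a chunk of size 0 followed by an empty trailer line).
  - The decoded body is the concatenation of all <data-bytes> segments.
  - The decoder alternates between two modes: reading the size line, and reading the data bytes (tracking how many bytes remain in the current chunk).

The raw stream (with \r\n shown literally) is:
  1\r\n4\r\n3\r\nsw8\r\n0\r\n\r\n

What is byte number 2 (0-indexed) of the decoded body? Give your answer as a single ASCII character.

Answer: w

Derivation:
Chunk 1: stream[0..1]='1' size=0x1=1, data at stream[3..4]='4' -> body[0..1], body so far='4'
Chunk 2: stream[6..7]='3' size=0x3=3, data at stream[9..12]='sw8' -> body[1..4], body so far='4sw8'
Chunk 3: stream[14..15]='0' size=0 (terminator). Final body='4sw8' (4 bytes)
Body byte 2 = 'w'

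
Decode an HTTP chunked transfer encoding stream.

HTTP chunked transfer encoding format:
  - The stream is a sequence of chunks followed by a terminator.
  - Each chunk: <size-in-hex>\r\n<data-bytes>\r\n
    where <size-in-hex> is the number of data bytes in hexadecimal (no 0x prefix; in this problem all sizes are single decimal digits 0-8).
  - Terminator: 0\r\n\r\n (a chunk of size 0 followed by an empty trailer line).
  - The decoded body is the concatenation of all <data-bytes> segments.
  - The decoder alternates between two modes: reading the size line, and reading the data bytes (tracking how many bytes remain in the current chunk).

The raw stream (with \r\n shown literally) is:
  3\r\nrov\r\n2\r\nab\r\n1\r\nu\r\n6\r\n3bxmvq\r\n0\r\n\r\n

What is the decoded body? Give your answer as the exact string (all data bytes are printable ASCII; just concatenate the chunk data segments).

Answer: rovabu3bxmvq

Derivation:
Chunk 1: stream[0..1]='3' size=0x3=3, data at stream[3..6]='rov' -> body[0..3], body so far='rov'
Chunk 2: stream[8..9]='2' size=0x2=2, data at stream[11..13]='ab' -> body[3..5], body so far='rovab'
Chunk 3: stream[15..16]='1' size=0x1=1, data at stream[18..19]='u' -> body[5..6], body so far='rovabu'
Chunk 4: stream[21..22]='6' size=0x6=6, data at stream[24..30]='3bxmvq' -> body[6..12], body so far='rovabu3bxmvq'
Chunk 5: stream[32..33]='0' size=0 (terminator). Final body='rovabu3bxmvq' (12 bytes)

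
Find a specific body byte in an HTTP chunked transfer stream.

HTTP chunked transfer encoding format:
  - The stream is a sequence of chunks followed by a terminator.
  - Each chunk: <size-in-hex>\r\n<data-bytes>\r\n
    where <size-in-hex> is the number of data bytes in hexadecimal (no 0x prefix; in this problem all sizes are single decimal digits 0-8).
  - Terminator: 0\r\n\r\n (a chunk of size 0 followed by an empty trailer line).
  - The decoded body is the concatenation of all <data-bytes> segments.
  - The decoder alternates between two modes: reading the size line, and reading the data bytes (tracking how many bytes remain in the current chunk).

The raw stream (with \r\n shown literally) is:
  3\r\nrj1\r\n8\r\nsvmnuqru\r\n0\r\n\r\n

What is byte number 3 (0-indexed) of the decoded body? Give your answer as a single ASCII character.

Answer: s

Derivation:
Chunk 1: stream[0..1]='3' size=0x3=3, data at stream[3..6]='rj1' -> body[0..3], body so far='rj1'
Chunk 2: stream[8..9]='8' size=0x8=8, data at stream[11..19]='svmnuqru' -> body[3..11], body so far='rj1svmnuqru'
Chunk 3: stream[21..22]='0' size=0 (terminator). Final body='rj1svmnuqru' (11 bytes)
Body byte 3 = 's'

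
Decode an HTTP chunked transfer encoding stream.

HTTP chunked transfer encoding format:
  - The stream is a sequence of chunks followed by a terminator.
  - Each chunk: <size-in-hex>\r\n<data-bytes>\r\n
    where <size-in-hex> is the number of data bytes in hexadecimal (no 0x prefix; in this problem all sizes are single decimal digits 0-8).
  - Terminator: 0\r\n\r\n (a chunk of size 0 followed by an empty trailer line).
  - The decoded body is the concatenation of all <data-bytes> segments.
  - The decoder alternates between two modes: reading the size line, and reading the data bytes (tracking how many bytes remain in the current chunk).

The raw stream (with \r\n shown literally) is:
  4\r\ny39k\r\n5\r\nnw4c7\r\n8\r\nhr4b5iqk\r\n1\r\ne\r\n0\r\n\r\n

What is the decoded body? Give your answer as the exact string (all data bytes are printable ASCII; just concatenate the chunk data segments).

Chunk 1: stream[0..1]='4' size=0x4=4, data at stream[3..7]='y39k' -> body[0..4], body so far='y39k'
Chunk 2: stream[9..10]='5' size=0x5=5, data at stream[12..17]='nw4c7' -> body[4..9], body so far='y39knw4c7'
Chunk 3: stream[19..20]='8' size=0x8=8, data at stream[22..30]='hr4b5iqk' -> body[9..17], body so far='y39knw4c7hr4b5iqk'
Chunk 4: stream[32..33]='1' size=0x1=1, data at stream[35..36]='e' -> body[17..18], body so far='y39knw4c7hr4b5iqke'
Chunk 5: stream[38..39]='0' size=0 (terminator). Final body='y39knw4c7hr4b5iqke' (18 bytes)

Answer: y39knw4c7hr4b5iqke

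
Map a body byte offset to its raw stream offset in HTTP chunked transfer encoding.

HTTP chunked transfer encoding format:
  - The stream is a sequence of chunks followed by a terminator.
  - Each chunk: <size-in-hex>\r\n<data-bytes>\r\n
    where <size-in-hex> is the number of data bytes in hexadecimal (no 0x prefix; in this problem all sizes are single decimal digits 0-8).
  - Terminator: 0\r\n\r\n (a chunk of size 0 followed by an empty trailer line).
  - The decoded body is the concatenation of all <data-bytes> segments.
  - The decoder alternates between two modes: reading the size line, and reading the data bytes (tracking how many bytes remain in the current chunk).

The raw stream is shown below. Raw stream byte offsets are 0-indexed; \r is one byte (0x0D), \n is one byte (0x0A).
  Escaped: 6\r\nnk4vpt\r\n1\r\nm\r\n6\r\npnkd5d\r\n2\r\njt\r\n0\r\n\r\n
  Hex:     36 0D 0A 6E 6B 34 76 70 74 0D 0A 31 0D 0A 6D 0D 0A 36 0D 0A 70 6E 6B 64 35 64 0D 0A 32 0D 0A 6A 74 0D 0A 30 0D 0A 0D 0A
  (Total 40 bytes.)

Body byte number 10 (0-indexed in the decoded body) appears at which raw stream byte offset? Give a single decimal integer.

Answer: 23

Derivation:
Chunk 1: stream[0..1]='6' size=0x6=6, data at stream[3..9]='nk4vpt' -> body[0..6], body so far='nk4vpt'
Chunk 2: stream[11..12]='1' size=0x1=1, data at stream[14..15]='m' -> body[6..7], body so far='nk4vptm'
Chunk 3: stream[17..18]='6' size=0x6=6, data at stream[20..26]='pnkd5d' -> body[7..13], body so far='nk4vptmpnkd5d'
Chunk 4: stream[28..29]='2' size=0x2=2, data at stream[31..33]='jt' -> body[13..15], body so far='nk4vptmpnkd5djt'
Chunk 5: stream[35..36]='0' size=0 (terminator). Final body='nk4vptmpnkd5djt' (15 bytes)
Body byte 10 at stream offset 23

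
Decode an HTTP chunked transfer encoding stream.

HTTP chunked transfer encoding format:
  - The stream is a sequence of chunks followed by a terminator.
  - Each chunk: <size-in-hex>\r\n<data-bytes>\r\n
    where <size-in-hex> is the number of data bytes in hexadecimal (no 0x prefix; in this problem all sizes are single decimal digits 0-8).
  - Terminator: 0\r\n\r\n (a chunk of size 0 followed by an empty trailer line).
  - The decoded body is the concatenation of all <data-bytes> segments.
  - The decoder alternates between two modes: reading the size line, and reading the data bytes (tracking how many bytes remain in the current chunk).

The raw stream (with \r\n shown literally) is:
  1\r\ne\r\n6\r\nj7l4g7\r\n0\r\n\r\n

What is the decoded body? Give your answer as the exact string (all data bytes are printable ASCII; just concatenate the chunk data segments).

Answer: ej7l4g7

Derivation:
Chunk 1: stream[0..1]='1' size=0x1=1, data at stream[3..4]='e' -> body[0..1], body so far='e'
Chunk 2: stream[6..7]='6' size=0x6=6, data at stream[9..15]='j7l4g7' -> body[1..7], body so far='ej7l4g7'
Chunk 3: stream[17..18]='0' size=0 (terminator). Final body='ej7l4g7' (7 bytes)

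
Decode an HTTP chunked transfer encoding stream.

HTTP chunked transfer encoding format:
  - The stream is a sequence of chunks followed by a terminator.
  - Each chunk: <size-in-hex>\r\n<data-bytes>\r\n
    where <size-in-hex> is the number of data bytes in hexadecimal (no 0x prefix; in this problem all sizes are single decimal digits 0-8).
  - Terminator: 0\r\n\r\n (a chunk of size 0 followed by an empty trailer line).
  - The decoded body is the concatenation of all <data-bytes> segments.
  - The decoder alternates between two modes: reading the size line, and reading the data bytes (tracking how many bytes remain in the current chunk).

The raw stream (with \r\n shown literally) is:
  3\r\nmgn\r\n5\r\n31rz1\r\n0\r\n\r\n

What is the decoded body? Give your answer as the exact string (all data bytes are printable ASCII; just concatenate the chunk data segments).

Chunk 1: stream[0..1]='3' size=0x3=3, data at stream[3..6]='mgn' -> body[0..3], body so far='mgn'
Chunk 2: stream[8..9]='5' size=0x5=5, data at stream[11..16]='31rz1' -> body[3..8], body so far='mgn31rz1'
Chunk 3: stream[18..19]='0' size=0 (terminator). Final body='mgn31rz1' (8 bytes)

Answer: mgn31rz1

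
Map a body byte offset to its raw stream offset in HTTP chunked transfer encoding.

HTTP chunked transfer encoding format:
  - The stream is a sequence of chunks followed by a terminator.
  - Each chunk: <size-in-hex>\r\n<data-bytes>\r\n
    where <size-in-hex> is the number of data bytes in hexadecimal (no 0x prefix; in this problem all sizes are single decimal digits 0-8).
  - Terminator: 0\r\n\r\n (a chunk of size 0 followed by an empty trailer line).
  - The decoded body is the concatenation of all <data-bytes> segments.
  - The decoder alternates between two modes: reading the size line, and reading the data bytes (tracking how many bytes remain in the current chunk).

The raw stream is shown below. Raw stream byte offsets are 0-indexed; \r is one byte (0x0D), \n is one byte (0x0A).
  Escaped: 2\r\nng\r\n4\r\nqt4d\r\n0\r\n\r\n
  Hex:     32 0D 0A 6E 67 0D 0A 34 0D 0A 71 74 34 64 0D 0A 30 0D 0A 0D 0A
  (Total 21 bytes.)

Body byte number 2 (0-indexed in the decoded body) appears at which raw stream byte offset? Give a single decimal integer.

Chunk 1: stream[0..1]='2' size=0x2=2, data at stream[3..5]='ng' -> body[0..2], body so far='ng'
Chunk 2: stream[7..8]='4' size=0x4=4, data at stream[10..14]='qt4d' -> body[2..6], body so far='ngqt4d'
Chunk 3: stream[16..17]='0' size=0 (terminator). Final body='ngqt4d' (6 bytes)
Body byte 2 at stream offset 10

Answer: 10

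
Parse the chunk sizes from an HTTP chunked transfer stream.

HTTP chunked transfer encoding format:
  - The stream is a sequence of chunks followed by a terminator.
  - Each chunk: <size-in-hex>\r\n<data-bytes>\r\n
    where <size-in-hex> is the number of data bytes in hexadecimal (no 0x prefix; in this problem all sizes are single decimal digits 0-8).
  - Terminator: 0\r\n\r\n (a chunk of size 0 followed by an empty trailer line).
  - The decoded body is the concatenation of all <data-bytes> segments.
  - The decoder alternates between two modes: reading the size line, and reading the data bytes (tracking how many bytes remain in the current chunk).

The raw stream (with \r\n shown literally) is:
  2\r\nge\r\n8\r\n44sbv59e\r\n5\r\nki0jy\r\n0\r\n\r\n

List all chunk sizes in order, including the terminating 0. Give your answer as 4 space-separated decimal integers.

Answer: 2 8 5 0

Derivation:
Chunk 1: stream[0..1]='2' size=0x2=2, data at stream[3..5]='ge' -> body[0..2], body so far='ge'
Chunk 2: stream[7..8]='8' size=0x8=8, data at stream[10..18]='44sbv59e' -> body[2..10], body so far='ge44sbv59e'
Chunk 3: stream[20..21]='5' size=0x5=5, data at stream[23..28]='ki0jy' -> body[10..15], body so far='ge44sbv59eki0jy'
Chunk 4: stream[30..31]='0' size=0 (terminator). Final body='ge44sbv59eki0jy' (15 bytes)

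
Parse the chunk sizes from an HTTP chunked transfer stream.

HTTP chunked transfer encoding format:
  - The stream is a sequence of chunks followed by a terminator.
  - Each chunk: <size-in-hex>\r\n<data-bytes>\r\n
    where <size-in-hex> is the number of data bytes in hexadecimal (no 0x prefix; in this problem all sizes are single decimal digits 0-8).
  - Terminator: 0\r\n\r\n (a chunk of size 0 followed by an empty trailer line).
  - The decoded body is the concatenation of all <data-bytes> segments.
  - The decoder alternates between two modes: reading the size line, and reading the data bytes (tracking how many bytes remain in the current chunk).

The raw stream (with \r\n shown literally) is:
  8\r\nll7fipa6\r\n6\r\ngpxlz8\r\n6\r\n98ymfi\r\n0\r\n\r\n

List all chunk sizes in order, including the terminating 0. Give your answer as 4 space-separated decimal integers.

Answer: 8 6 6 0

Derivation:
Chunk 1: stream[0..1]='8' size=0x8=8, data at stream[3..11]='ll7fipa6' -> body[0..8], body so far='ll7fipa6'
Chunk 2: stream[13..14]='6' size=0x6=6, data at stream[16..22]='gpxlz8' -> body[8..14], body so far='ll7fipa6gpxlz8'
Chunk 3: stream[24..25]='6' size=0x6=6, data at stream[27..33]='98ymfi' -> body[14..20], body so far='ll7fipa6gpxlz898ymfi'
Chunk 4: stream[35..36]='0' size=0 (terminator). Final body='ll7fipa6gpxlz898ymfi' (20 bytes)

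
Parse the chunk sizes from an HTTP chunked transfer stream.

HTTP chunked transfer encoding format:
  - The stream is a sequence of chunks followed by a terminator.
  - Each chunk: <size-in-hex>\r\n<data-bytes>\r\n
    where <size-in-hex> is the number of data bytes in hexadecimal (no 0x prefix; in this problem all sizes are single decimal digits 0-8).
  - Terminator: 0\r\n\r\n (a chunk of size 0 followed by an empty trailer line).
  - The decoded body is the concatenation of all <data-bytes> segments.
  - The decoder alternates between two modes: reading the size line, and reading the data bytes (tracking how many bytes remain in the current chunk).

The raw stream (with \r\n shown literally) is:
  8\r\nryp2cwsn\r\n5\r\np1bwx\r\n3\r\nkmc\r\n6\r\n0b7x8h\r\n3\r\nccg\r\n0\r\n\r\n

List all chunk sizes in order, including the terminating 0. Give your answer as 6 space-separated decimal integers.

Chunk 1: stream[0..1]='8' size=0x8=8, data at stream[3..11]='ryp2cwsn' -> body[0..8], body so far='ryp2cwsn'
Chunk 2: stream[13..14]='5' size=0x5=5, data at stream[16..21]='p1bwx' -> body[8..13], body so far='ryp2cwsnp1bwx'
Chunk 3: stream[23..24]='3' size=0x3=3, data at stream[26..29]='kmc' -> body[13..16], body so far='ryp2cwsnp1bwxkmc'
Chunk 4: stream[31..32]='6' size=0x6=6, data at stream[34..40]='0b7x8h' -> body[16..22], body so far='ryp2cwsnp1bwxkmc0b7x8h'
Chunk 5: stream[42..43]='3' size=0x3=3, data at stream[45..48]='ccg' -> body[22..25], body so far='ryp2cwsnp1bwxkmc0b7x8hccg'
Chunk 6: stream[50..51]='0' size=0 (terminator). Final body='ryp2cwsnp1bwxkmc0b7x8hccg' (25 bytes)

Answer: 8 5 3 6 3 0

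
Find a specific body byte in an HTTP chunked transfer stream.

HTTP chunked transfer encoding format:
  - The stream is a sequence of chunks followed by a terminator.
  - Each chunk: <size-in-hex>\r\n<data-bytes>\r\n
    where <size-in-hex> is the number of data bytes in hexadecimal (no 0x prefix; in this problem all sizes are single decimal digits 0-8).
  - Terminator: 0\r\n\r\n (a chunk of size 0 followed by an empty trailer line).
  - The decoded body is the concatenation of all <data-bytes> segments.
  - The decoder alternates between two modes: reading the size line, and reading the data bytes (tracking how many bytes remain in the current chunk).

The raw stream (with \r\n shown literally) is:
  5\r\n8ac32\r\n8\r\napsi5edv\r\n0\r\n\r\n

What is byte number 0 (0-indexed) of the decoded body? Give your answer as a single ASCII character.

Chunk 1: stream[0..1]='5' size=0x5=5, data at stream[3..8]='8ac32' -> body[0..5], body so far='8ac32'
Chunk 2: stream[10..11]='8' size=0x8=8, data at stream[13..21]='apsi5edv' -> body[5..13], body so far='8ac32apsi5edv'
Chunk 3: stream[23..24]='0' size=0 (terminator). Final body='8ac32apsi5edv' (13 bytes)
Body byte 0 = '8'

Answer: 8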